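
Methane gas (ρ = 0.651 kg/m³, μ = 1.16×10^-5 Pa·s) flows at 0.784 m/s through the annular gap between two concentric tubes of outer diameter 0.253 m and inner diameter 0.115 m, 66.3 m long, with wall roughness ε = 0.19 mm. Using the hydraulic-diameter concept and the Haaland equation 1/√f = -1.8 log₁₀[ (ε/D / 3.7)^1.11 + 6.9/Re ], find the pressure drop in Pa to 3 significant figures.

ΔP ≈ 3.56 Pa

Hydraulic diameter D_h = 4A/P = D_o - D_i = 0.253 - 0.115 = 0.138 m.
Re = ρVD_h/μ = 0.651·0.784·0.138/1.16e-05 = 6072.
ε/D_h = 0.00019/0.138 = 0.00138; Haaland gives 1/√f = -1.8 log₁₀[0.000156+0.00114] = 5.199, so f = 0.03699.
ΔP = f(L/D_h)(ρV²/2) = 0.03699·66.3/0.138·0.2001 = 3.556 Pa.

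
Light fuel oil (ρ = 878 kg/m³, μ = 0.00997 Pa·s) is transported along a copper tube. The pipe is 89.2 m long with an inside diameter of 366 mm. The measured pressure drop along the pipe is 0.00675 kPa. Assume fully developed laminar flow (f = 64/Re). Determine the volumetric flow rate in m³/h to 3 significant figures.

Q ≈ 12.0 m³/h

For laminar flow, f = 64/Re with Re = ρVD/μ, so Darcy-Weisbach reduces to ΔP = 32μLV/D². Solving for V: V = ΔP·D²/(32μL) = 6.75·(0.366)²/(32·0.00997·89.2) = 0.03177 m/s.
Check: Re = ρVD/μ = 878·0.03177·0.366/0.00997 = 1024 < 2300, so the laminar assumption holds.
Q = V·A = 0.03177·(π/4·0.366²) = 0.003343 m³/s = 12.0 m³/h.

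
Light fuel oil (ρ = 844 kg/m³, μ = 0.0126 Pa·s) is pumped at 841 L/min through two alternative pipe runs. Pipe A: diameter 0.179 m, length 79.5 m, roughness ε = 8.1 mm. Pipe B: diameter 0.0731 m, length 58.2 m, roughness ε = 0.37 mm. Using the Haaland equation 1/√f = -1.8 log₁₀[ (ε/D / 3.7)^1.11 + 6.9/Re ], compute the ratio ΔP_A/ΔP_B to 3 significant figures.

Pipe A: V = Q/A = 0.01402/0.02516 = 0.557 m/s; Re = 6678; ε/D = 0.0453; Haaland → f = 0.07223; ΔP_A = f(L/D)(ρV²/2) = 4200 Pa.
Pipe B: V = Q/A = 0.01402/0.004197 = 3.34 m/s; Re = 1.635e+04; ε/D = 0.00506; Haaland → f = 0.03511; ΔP_B = f(L/D)(ρV²/2) = 1.316e+05 Pa.
ΔP_A/ΔP_B = 4200/1.316e+05 = 0.0319.

ΔP_A/ΔP_B ≈ 0.0319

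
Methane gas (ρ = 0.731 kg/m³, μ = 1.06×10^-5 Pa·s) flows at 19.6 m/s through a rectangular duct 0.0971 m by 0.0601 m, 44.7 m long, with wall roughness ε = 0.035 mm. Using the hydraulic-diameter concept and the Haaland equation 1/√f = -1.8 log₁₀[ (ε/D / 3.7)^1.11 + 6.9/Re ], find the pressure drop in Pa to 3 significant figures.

Hydraulic diameter D_h = 4A/P = 4·(0.0971·0.0601)/(2·(0.0971+0.0601)) = 0.02334/0.3144 = 0.07425 m.
Re = ρVD_h/μ = 0.731·19.6·0.07425/1.06e-05 = 1.004e+05.
ε/D_h = 3.5e-05/0.07425 = 0.000471; Haaland gives 1/√f = -1.8 log₁₀[4.75e-05+6.88e-05] = 7.082, so f = 0.01994.
ΔP = f(L/D_h)(ρV²/2) = 0.01994·44.7/0.07425·140.4 = 1685 Pa.

ΔP ≈ 1690 Pa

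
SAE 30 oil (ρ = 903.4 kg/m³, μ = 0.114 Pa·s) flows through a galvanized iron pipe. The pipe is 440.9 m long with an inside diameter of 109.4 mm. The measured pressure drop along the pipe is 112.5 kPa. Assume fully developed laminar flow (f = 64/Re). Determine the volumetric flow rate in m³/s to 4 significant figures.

For laminar flow, f = 64/Re with Re = ρVD/μ, so Darcy-Weisbach reduces to ΔP = 32μLV/D². Solving for V: V = ΔP·D²/(32μL) = 1.125e+05·(0.1094)²/(32·0.114·440.9) = 0.8371 m/s.
Check: Re = ρVD/μ = 903.4·0.8371·0.1094/0.114 = 725.7 < 2300, so the laminar assumption holds.
Q = V·A = 0.8371·(π/4·0.1094²) = 0.007869 m³/s = 0.007869 m³/s.

Q ≈ 0.007869 m³/s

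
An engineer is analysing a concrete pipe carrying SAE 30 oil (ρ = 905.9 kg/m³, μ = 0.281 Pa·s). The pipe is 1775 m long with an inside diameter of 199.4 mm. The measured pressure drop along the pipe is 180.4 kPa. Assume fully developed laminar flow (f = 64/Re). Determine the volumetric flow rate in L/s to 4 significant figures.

For laminar flow, f = 64/Re with Re = ρVD/μ, so Darcy-Weisbach reduces to ΔP = 32μLV/D². Solving for V: V = ΔP·D²/(32μL) = 1.804e+05·(0.1994)²/(32·0.281·1775) = 0.4494 m/s.
Check: Re = ρVD/μ = 905.9·0.4494·0.1994/0.281 = 288.9 < 2300, so the laminar assumption holds.
Q = V·A = 0.4494·(π/4·0.1994²) = 0.01403 m³/s = 14.03 L/s.

Q ≈ 14.03 L/s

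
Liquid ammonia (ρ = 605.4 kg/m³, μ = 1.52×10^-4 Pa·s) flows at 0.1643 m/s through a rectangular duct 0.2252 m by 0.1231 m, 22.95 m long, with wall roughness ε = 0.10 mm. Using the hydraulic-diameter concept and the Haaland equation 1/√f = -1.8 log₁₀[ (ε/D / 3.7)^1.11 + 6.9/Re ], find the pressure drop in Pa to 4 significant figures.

Hydraulic diameter D_h = 4A/P = 4·(0.2252·0.1231)/(2·(0.2252+0.1231)) = 0.1109/0.6966 = 0.1592 m.
Re = ρVD_h/μ = 605.4·0.1643·0.1592/0.000152 = 1.042e+05.
ε/D_h = 0.0001/0.1592 = 0.000628; Haaland gives 1/√f = -1.8 log₁₀[6.53e-05+6.62e-05] = 6.985, so f = 0.02049.
ΔP = f(L/D_h)(ρV²/2) = 0.02049·22.95/0.1592·8.171 = 24.14 Pa.

ΔP ≈ 24.14 Pa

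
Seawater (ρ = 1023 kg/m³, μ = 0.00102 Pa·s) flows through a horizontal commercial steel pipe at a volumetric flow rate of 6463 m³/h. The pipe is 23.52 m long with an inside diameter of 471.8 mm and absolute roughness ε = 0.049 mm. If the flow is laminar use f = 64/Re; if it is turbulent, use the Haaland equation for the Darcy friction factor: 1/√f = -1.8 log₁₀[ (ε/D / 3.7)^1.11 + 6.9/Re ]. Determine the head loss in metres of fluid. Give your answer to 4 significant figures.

Q = 6463 m³/h = 6463/3600 = 1.795 m³/s.
Cross-sectional area A = πD²/4 = π(0.4718)²/4 = 0.1748 m²; mean velocity V = Q/A = 1.795/0.1748 = 10.27 m/s.
Reynolds number Re = ρVD/μ = 1023 · 10.27 · 0.4718 / 0.00102 = 4.859e+06.
Re > 4000 → turbulent. Relative roughness ε/D = 4.9e-05/0.4718 = 0.000104. Haaland: 1/√f = -1.8 log₁₀[(0.000104/3.7)^1.11 + 6.9/4.859e+06] = -1.8 log₁₀[8.86e-06 + 1.42e-06] = 8.978, so f = 0.01241.
Darcy-Weisbach: ΔP = f(L/D)(ρV²/2) = 0.01241·(23.52/0.4718)·(1023·10.27²/2) = 0.01241·49.85·5.394e+04 = 3.336e+04 Pa.
Head loss h_f = ΔP/(ρg) = 3.336e+04/(1023·9.81) = 3.324 m.

h_f ≈ 3.324 m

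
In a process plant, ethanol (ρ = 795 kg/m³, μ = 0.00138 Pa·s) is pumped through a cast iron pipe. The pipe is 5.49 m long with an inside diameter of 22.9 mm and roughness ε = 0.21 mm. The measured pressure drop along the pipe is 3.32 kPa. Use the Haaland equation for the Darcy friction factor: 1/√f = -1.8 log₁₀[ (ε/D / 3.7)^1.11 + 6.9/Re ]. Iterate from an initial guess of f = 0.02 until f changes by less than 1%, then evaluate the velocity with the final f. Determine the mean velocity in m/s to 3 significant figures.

Rearranging Darcy-Weisbach: V = √(2·ΔP·D/(f·L·ρ)). With ε/D = 0.00021/0.0229 = 0.00917, iterate starting from f = 0.02:
  f = 0.02 → V = √(2·3320·0.0229/(0.02·5.49·795)) = 1.32 m/s; Re = ρVD/μ = 1.741e+04; f → 0.04007
  f = 0.04007 → V = 0.9325 m/s; Re = 1.23e+04; f → 0.04127
  f = 0.04127 → V = 0.9188 m/s; Re = 1.212e+04; f → 0.04133
Converged (Δf/f < 1%). With the final f = 0.04133: V = √(2·3320·0.0229/(0.04133·5.49·795)) = 0.9181 m/s.

V ≈ 0.918 m/s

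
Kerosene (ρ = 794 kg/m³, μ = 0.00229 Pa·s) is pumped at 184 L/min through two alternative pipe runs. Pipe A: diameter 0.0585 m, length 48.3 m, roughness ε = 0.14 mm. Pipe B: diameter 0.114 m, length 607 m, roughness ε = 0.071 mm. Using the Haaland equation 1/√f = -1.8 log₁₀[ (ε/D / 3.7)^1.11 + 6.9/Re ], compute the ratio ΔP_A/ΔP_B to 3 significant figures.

Pipe A: V = Q/A = 0.003067/0.002688 = 1.141 m/s; Re = 2.314e+04; ε/D = 0.00239; Haaland → f = 0.02955; ΔP_A = f(L/D)(ρV²/2) = 1.261e+04 Pa.
Pipe B: V = Q/A = 0.003067/0.01021 = 0.3004 m/s; Re = 1.188e+04; ε/D = 0.000623; Haaland → f = 0.03033; ΔP_B = f(L/D)(ρV²/2) = 5788 Pa.
ΔP_A/ΔP_B = 1.261e+04/5788 = 2.18.

ΔP_A/ΔP_B ≈ 2.18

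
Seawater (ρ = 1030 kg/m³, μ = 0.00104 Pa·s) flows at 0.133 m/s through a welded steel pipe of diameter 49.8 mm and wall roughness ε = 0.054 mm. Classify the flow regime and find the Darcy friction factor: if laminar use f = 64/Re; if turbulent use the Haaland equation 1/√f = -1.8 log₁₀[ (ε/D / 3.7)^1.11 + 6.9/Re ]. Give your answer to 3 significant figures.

Re = ρVD/μ = 1030·0.133·0.0498/0.00104 = 6560.
Re > 4000 → turbulent. ε/D = 5.4e-05/0.0498 = 0.00108; Haaland: 1/√f = -1.8 log₁₀[0.00012 + 0.00105] = 5.276, so f = 0.03592.

f ≈ 0.0359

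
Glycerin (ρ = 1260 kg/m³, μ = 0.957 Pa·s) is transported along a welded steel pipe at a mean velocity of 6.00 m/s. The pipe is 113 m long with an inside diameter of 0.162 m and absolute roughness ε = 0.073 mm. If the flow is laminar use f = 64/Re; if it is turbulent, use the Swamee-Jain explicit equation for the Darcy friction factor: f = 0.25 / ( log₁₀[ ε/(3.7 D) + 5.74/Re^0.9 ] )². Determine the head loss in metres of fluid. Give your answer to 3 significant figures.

h_f ≈ 64.0 m

Reynolds number Re = ρVD/μ = 1260 · 6 · 0.162 / 0.957 = 1280.
Re < 2300 → laminar flow, so f = 64/Re = 64/1280 = 0.05001 (the turbulent correlation is not needed).
Darcy-Weisbach: ΔP = f(L/D)(ρV²/2) = 0.05001·(113/0.162)·(1260·6²/2) = 0.05001·697.5·2.268e+04 = 7.912e+05 Pa.
Head loss h_f = ΔP/(ρg) = 7.912e+05/(1260·9.81) = 64.0 m.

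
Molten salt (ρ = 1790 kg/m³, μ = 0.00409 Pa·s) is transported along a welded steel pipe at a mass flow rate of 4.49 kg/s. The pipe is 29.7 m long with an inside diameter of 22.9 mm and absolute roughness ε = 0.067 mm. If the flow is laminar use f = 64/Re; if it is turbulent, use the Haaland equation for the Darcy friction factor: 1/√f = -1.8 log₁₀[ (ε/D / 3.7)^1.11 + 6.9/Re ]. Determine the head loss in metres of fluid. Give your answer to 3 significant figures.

h_f ≈ 68.5 m

A = πD²/4 = π(0.0229)²/4 = 0.0004119 m²; mean velocity V = ṁ/(ρA) = 4.49/(1790 · 0.0004119) = 6.09 m/s.
Reynolds number Re = ρVD/μ = 1790 · 6.09 · 0.0229 / 0.00409 = 6.104e+04.
Re > 4000 → turbulent. Relative roughness ε/D = 6.7e-05/0.0229 = 0.00293. Haaland: 1/√f = -1.8 log₁₀[(0.00293/3.7)^1.11 + 6.9/6.104e+04] = -1.8 log₁₀[0.00036 + 0.000113] = 5.984, so f = 0.02792.
Darcy-Weisbach: ΔP = f(L/D)(ρV²/2) = 0.02792·(29.7/0.0229)·(1790·6.09²/2) = 0.02792·1297·3.32e+04 = 1.202e+06 Pa.
Head loss h_f = ΔP/(ρg) = 1.202e+06/(1790·9.81) = 68.5 m.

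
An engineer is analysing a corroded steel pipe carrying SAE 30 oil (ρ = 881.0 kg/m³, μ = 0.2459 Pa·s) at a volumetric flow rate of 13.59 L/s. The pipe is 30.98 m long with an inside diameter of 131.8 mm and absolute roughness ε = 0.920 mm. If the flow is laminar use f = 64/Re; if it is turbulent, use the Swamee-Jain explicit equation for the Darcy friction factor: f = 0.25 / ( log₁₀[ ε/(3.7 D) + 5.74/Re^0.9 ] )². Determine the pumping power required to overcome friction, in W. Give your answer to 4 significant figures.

P ≈ 190.0 W

Q = 13.59 L/s = 13.59/1000 = 0.01359 m³/s.
Cross-sectional area A = πD²/4 = π(0.1318)²/4 = 0.01364 m²; mean velocity V = Q/A = 0.01359/0.01364 = 0.9961 m/s.
Reynolds number Re = ρVD/μ = 881 · 0.9961 · 0.1318 / 0.246 = 470.4.
Re < 2300 → laminar flow, so f = 64/Re = 64/470.4 = 0.1361 (the turbulent correlation is not needed).
Darcy-Weisbach: ΔP = f(L/D)(ρV²/2) = 0.1361·(30.98/0.1318)·(881·0.9961²/2) = 0.1361·235.1·437.1 = 1.398e+04 Pa.
Pumping power P = QΔP = 0.01359·1.398e+04 = 189.97 W = 190.0 W.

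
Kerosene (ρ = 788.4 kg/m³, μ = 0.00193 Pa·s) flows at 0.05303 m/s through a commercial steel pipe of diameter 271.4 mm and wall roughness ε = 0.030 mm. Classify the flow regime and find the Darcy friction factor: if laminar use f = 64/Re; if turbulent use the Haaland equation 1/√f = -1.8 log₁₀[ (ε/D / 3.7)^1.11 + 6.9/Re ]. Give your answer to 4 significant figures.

Re = ρVD/μ = 788.4·0.05303·0.2714/0.00193 = 5879.
Re > 4000 → turbulent. ε/D = 3e-05/0.2714 = 0.000111; Haaland: 1/√f = -1.8 log₁₀[9.5e-06 + 0.00117] = 5.269, so f = 0.03603.

f ≈ 0.03603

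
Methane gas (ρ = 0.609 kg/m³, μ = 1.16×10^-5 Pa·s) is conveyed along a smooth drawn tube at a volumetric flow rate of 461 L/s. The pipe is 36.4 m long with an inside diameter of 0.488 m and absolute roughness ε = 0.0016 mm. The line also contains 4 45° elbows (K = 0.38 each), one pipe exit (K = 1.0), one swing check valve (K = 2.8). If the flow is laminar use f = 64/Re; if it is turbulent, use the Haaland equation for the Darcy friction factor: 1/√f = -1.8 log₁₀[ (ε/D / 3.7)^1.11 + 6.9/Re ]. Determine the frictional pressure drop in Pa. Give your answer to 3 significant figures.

Q = 461 L/s = 461/1000 = 0.461 m³/s.
Cross-sectional area A = πD²/4 = π(0.488)²/4 = 0.187 m²; mean velocity V = Q/A = 0.461/0.187 = 2.465 m/s.
Reynolds number Re = ρVD/μ = 0.609 · 2.465 · 0.488 / 1.16e-05 = 6.315e+04.
Re > 4000 → turbulent. Relative roughness ε/D = 1.6e-06/0.488 = 3.28e-06. Haaland: 1/√f = -1.8 log₁₀[(3.28e-06/3.7)^1.11 + 6.9/6.315e+04] = -1.8 log₁₀[1.91e-07 + 0.000109] = 7.129, so f = 0.01967.
Total minor-loss coefficient ΣK = 4·0.38 + 1·1 + 1·2.8 = 5.32.
ΔP = [f·L/D + ΣK]·(ρV²/2) = [0.01967·36.4/0.488 + 5.32]·(0.609·2.465²/2) = [1.468 + 5.32]·1.85 = 12.56 Pa.

ΔP ≈ 12.6 Pa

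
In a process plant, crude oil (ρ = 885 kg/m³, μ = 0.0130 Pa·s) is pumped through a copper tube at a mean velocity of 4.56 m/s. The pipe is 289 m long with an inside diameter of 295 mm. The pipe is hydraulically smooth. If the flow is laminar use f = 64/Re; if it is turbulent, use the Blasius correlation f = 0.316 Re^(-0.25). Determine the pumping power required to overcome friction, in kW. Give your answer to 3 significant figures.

P ≈ 51.0 kW

Reynolds number Re = ρVD/μ = 885 · 4.56 · 0.295 / 0.013 = 9.158e+04.
Re > 4000 → turbulent. Smooth-pipe (Blasius): f = 0.316 Re^(-0.25) = 0.316/(9.158e+04)^0.25 = 0.01817.
Darcy-Weisbach: ΔP = f(L/D)(ρV²/2) = 0.01817·(289/0.295)·(885·4.56²/2) = 0.01817·979.7·9201 = 1.637e+05 Pa.
Q = V·A = 4.56·0.06835 = 0.3117 m³/s.
Pumping power P = QΔP = 0.3117·1.637e+05 = 51030 W = 51.0 kW.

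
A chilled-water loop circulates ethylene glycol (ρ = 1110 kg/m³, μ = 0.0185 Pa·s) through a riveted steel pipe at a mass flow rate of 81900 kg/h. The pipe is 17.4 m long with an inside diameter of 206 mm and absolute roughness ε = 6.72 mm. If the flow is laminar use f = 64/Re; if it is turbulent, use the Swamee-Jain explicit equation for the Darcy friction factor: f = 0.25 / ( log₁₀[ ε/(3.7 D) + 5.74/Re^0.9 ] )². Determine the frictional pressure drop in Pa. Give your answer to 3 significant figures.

ṁ = 81900 kg/h = 81900/3600 = 22.75 kg/s.
A = πD²/4 = π(0.206)²/4 = 0.03333 m²; mean velocity V = ṁ/(ρA) = 22.75/(1110 · 0.03333) = 0.6149 m/s.
Reynolds number Re = ρVD/μ = 1110 · 0.6149 · 0.206 / 0.0185 = 7601.
Re > 4000 → turbulent. Relative roughness ε/D = 0.00672/0.206 = 0.0326. Swamee-Jain: f = 0.25/(log₁₀[0.0326/3.7 + 5.74/7601^0.9])² = 0.25/(log₁₀[0.00882 + 0.00185])² = 0.25/(-1.972)² = 0.06428.
Darcy-Weisbach: ΔP = f(L/D)(ρV²/2) = 0.06428·(17.4/0.206)·(1110·0.6149²/2) = 0.06428·84.47·209.9 = 1139 Pa.

ΔP ≈ 1140 Pa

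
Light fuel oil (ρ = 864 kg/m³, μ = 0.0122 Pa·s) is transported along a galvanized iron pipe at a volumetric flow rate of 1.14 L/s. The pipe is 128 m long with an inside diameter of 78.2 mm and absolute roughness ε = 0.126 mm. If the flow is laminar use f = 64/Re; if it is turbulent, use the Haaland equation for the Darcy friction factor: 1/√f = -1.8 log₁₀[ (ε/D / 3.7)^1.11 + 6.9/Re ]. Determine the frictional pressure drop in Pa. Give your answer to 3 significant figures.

ΔP ≈ 1940 Pa

Q = 1.14 L/s = 1.14/1000 = 0.00114 m³/s.
Cross-sectional area A = πD²/4 = π(0.0782)²/4 = 0.004803 m²; mean velocity V = Q/A = 0.00114/0.004803 = 0.2374 m/s.
Reynolds number Re = ρVD/μ = 864 · 0.2374 · 0.0782 / 0.0122 = 1315.
Re < 2300 → laminar flow, so f = 64/Re = 64/1315 = 0.04869 (the turbulent correlation is not needed).
Darcy-Weisbach: ΔP = f(L/D)(ρV²/2) = 0.04869·(128/0.0782)·(864·0.2374²/2) = 0.04869·1637·24.34 = 1940 Pa.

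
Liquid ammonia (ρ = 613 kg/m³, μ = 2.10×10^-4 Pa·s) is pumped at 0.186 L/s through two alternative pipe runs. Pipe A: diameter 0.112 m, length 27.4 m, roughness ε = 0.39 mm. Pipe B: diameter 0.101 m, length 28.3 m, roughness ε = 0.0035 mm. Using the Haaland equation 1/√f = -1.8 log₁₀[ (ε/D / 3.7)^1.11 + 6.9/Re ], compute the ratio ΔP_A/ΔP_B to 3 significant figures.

Pipe A: V = Q/A = 0.000186/0.009852 = 0.01888 m/s; Re = 6172; ε/D = 0.00348; Haaland → f = 0.03914; ΔP_A = f(L/D)(ρV²/2) = 1.046 Pa.
Pipe B: V = Q/A = 0.000186/0.008012 = 0.02322 m/s; Re = 6845; ε/D = 3.47e-05; Haaland → f = 0.0344; ΔP_B = f(L/D)(ρV²/2) = 1.592 Pa.
ΔP_A/ΔP_B = 1.046/1.592 = 0.657.

ΔP_A/ΔP_B ≈ 0.657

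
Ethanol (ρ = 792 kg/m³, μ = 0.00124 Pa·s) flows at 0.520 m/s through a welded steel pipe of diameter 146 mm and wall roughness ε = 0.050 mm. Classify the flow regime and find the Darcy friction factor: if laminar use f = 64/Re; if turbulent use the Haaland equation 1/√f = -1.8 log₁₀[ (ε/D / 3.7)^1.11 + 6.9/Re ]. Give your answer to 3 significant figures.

f ≈ 0.0219

Re = ρVD/μ = 792·0.52·0.146/0.00124 = 4.849e+04.
Re > 4000 → turbulent. ε/D = 5e-05/0.146 = 0.000342; Haaland: 1/√f = -1.8 log₁₀[3.33e-05 + 0.000142] = 6.76, so f = 0.02188.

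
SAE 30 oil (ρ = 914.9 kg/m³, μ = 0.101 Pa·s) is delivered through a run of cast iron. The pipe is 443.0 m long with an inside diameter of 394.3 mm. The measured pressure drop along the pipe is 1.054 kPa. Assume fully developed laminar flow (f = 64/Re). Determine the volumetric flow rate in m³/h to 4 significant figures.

Q ≈ 50.31 m³/h

For laminar flow, f = 64/Re with Re = ρVD/μ, so Darcy-Weisbach reduces to ΔP = 32μLV/D². Solving for V: V = ΔP·D²/(32μL) = 1054·(0.3943)²/(32·0.101·443) = 0.1145 m/s.
Check: Re = ρVD/μ = 914.9·0.1145·0.3943/0.101 = 408.8 < 2300, so the laminar assumption holds.
Q = V·A = 0.1145·(π/4·0.3943²) = 0.01398 m³/s = 50.31 m³/h.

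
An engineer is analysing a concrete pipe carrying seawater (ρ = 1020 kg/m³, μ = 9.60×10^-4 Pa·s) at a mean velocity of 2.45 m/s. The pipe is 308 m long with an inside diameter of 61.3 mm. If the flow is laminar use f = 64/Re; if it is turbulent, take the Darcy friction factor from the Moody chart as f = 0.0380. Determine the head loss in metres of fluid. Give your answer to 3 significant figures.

h_f ≈ 58.4 m

Reynolds number Re = ρVD/μ = 1020 · 2.45 · 0.0613 / 0.00096 = 1.596e+05.
Re > 4000 → turbulent; use the Moody-chart value f = 0.0380.
Darcy-Weisbach: ΔP = f(L/D)(ρV²/2) = 0.038·(308/0.0613)·(1020·2.45²/2) = 0.038·5024·3061 = 5.845e+05 Pa.
Head loss h_f = ΔP/(ρg) = 5.845e+05/(1020·9.81) = 58.4 m.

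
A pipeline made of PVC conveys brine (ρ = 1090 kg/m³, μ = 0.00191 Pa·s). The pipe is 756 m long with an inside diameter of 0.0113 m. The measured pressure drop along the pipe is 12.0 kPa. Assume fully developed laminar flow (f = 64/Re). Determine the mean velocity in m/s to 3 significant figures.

V ≈ 0.0332 m/s

For laminar flow, f = 64/Re with Re = ρVD/μ, so Darcy-Weisbach reduces to ΔP = 32μLV/D². Solving for V: V = ΔP·D²/(32μL) = 1.2e+04·(0.0113)²/(32·0.00191·756) = 0.03316 m/s.
Check: Re = ρVD/μ = 1090·0.03316·0.0113/0.00191 = 213.8 < 2300, so the laminar assumption holds.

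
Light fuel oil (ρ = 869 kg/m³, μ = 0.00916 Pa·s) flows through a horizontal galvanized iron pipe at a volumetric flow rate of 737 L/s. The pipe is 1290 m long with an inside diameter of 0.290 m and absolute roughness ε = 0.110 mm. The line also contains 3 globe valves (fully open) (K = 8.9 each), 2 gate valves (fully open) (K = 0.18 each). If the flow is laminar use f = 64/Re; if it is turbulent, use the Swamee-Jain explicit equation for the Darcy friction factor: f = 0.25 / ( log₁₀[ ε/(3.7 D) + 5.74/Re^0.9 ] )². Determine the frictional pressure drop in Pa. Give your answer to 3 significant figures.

Q = 737 L/s = 737/1000 = 0.737 m³/s.
Cross-sectional area A = πD²/4 = π(0.29)²/4 = 0.06605 m²; mean velocity V = Q/A = 0.737/0.06605 = 11.16 m/s.
Reynolds number Re = ρVD/μ = 869 · 11.16 · 0.29 / 0.00916 = 3.07e+05.
Re > 4000 → turbulent. Relative roughness ε/D = 0.00011/0.29 = 0.000379. Swamee-Jain: f = 0.25/(log₁₀[0.000379/3.7 + 5.74/3.07e+05^0.9])² = 0.25/(log₁₀[0.000103 + 6.61e-05])² = 0.25/(-3.773)² = 0.01756.
Total minor-loss coefficient ΣK = 3·8.9 + 2·0.18 = 27.1.
ΔP = [f·L/D + ΣK]·(ρV²/2) = [0.01756·1290/0.29 + 27.1]·(869·11.16²/2) = [78.12 + 27.1]·5.409e+04 = 5.69e+06 Pa.

ΔP ≈ 5.69×10^6 Pa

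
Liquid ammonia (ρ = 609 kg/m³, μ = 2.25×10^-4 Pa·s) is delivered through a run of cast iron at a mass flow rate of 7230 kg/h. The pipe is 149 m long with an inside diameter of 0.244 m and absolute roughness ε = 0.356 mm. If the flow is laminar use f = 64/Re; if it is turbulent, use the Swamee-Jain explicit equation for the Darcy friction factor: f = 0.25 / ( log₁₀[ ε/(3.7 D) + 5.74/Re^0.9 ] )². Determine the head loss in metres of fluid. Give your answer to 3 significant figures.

h_f ≈ 0.00397 m

ṁ = 7230 kg/h = 7230/3600 = 2.008 kg/s.
A = πD²/4 = π(0.244)²/4 = 0.04676 m²; mean velocity V = ṁ/(ρA) = 2.008/(609 · 0.04676) = 0.07053 m/s.
Reynolds number Re = ρVD/μ = 609 · 0.07053 · 0.244 / 0.000225 = 4.658e+04.
Re > 4000 → turbulent. Relative roughness ε/D = 0.000356/0.244 = 0.00146. Swamee-Jain: f = 0.25/(log₁₀[0.00146/3.7 + 5.74/4.658e+04^0.9])² = 0.25/(log₁₀[0.000394 + 0.000361])² = 0.25/(-3.122)² = 0.02565.
Darcy-Weisbach: ΔP = f(L/D)(ρV²/2) = 0.02565·(149/0.244)·(609·0.07053²/2) = 0.02565·610.7·1.515 = 23.72 Pa.
Head loss h_f = ΔP/(ρg) = 23.72/(609·9.81) = 0.00397 m.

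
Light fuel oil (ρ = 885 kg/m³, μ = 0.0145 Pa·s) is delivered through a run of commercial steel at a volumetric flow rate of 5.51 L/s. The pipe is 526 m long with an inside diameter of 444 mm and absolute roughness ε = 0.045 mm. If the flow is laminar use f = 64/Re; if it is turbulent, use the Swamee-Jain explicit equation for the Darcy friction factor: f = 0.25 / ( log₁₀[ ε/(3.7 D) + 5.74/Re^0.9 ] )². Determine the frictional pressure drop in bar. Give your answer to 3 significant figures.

Q = 5.51 L/s = 5.51/1000 = 0.00551 m³/s.
Cross-sectional area A = πD²/4 = π(0.444)²/4 = 0.1548 m²; mean velocity V = Q/A = 0.00551/0.1548 = 0.03559 m/s.
Reynolds number Re = ρVD/μ = 885 · 0.03559 · 0.444 / 0.0145 = 964.4.
Re < 2300 → laminar flow, so f = 64/Re = 64/964.4 = 0.06636 (the turbulent correlation is not needed).
Darcy-Weisbach: ΔP = f(L/D)(ρV²/2) = 0.06636·(526/0.444)·(885·0.03559²/2) = 0.06636·1185·0.5604 = 44.06 Pa.
ΔP = 44.06 Pa = 4.41×10^-4 bar.

ΔP ≈ 4.41×10^-4 bar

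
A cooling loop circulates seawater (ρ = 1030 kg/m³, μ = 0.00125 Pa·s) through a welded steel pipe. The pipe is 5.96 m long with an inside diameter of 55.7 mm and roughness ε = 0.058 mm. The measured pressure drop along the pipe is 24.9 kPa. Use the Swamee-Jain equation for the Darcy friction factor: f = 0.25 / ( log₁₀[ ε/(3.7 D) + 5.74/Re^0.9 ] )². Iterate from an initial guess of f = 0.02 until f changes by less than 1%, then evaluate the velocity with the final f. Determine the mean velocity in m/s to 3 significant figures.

Rearranging Darcy-Weisbach: V = √(2·ΔP·D/(f·L·ρ)). With ε/D = 5.8e-05/0.0557 = 0.00104, iterate starting from f = 0.02:
  f = 0.02 → V = √(2·2.49e+04·0.0557/(0.02·5.96·1030)) = 4.753 m/s; Re = ρVD/μ = 2.182e+05; f → 0.02125
  f = 0.02125 → V = 4.612 m/s; Re = 2.117e+05; f → 0.02128
Converged (Δf/f < 1%). With the final f = 0.02128: V = √(2·2.49e+04·0.0557/(0.02128·5.96·1030)) = 4.608 m/s.

V ≈ 4.61 m/s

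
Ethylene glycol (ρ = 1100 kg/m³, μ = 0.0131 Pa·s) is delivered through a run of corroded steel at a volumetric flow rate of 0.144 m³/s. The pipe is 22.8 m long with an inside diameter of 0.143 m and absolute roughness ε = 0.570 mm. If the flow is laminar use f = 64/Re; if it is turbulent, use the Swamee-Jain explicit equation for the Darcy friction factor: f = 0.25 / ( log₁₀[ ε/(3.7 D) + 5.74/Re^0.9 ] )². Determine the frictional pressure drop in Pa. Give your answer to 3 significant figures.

Cross-sectional area A = πD²/4 = π(0.143)²/4 = 0.01606 m²; mean velocity V = Q/A = 0.144/0.01606 = 8.966 m/s.
Reynolds number Re = ρVD/μ = 1100 · 8.966 · 0.143 / 0.0131 = 1.077e+05.
Re > 4000 → turbulent. Relative roughness ε/D = 0.00057/0.143 = 0.00399. Swamee-Jain: f = 0.25/(log₁₀[0.00399/3.7 + 5.74/1.077e+05^0.9])² = 0.25/(log₁₀[0.00108 + 0.00017])² = 0.25/(-2.904)² = 0.02964.
Darcy-Weisbach: ΔP = f(L/D)(ρV²/2) = 0.02964·(22.8/0.143)·(1100·8.966²/2) = 0.02964·159.4·4.421e+04 = 2.09e+05 Pa.

ΔP ≈ 209000 Pa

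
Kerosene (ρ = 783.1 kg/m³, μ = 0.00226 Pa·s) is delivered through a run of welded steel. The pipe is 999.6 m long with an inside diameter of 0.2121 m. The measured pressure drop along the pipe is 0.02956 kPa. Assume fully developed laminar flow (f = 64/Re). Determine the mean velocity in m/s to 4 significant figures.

For laminar flow, f = 64/Re with Re = ρVD/μ, so Darcy-Weisbach reduces to ΔP = 32μLV/D². Solving for V: V = ΔP·D²/(32μL) = 29.56·(0.2121)²/(32·0.00226·999.6) = 0.0184 m/s.
Check: Re = ρVD/μ = 783.1·0.0184·0.2121/0.00226 = 1352 < 2300, so the laminar assumption holds.

V ≈ 0.01840 m/s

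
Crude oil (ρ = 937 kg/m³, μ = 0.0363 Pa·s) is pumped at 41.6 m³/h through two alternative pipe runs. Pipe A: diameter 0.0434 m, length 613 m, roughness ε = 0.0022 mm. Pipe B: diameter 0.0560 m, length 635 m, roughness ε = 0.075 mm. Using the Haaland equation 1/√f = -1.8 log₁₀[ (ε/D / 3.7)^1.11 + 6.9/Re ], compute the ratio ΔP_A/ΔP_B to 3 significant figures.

ΔP_A/ΔP_B ≈ 3.09

Pipe A: V = Q/A = 0.01156/0.001479 = 7.811 m/s; Re = 8751; ε/D = 5.07e-05; Haaland → f = 0.0321; ΔP_A = f(L/D)(ρV²/2) = 1.296e+07 Pa.
Pipe B: V = Q/A = 0.01156/0.002463 = 4.692 m/s; Re = 6782; ε/D = 0.00134; Haaland → f = 0.0359; ΔP_B = f(L/D)(ρV²/2) = 4.198e+06 Pa.
ΔP_A/ΔP_B = 1.296e+07/4.198e+06 = 3.09.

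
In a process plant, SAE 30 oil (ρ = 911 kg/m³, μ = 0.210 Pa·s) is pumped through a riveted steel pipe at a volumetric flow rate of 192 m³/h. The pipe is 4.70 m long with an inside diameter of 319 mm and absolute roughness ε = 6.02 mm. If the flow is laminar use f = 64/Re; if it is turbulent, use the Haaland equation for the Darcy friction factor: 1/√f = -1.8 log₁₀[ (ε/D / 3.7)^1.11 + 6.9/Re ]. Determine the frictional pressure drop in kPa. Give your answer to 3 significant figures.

Q = 192 m³/h = 192/3600 = 0.05333 m³/s.
Cross-sectional area A = πD²/4 = π(0.319)²/4 = 0.07992 m²; mean velocity V = Q/A = 0.05333/0.07992 = 0.6673 m/s.
Reynolds number Re = ρVD/μ = 911 · 0.6673 · 0.319 / 0.21 = 923.5.
Re < 2300 → laminar flow, so f = 64/Re = 64/923.5 = 0.0693 (the turbulent correlation is not needed).
Darcy-Weisbach: ΔP = f(L/D)(ρV²/2) = 0.0693·(4.7/0.319)·(911·0.6673²/2) = 0.0693·14.73·202.8 = 207.1 Pa.
ΔP = 207.1 Pa = 0.207 kPa.

ΔP ≈ 0.207 kPa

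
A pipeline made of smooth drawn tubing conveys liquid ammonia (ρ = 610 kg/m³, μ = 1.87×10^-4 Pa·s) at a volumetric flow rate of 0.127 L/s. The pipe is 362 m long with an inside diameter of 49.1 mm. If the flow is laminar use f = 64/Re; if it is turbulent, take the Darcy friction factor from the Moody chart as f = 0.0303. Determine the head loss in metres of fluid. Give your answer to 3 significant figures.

Q = 0.127 L/s = 0.127/1000 = 0.000127 m³/s.
Cross-sectional area A = πD²/4 = π(0.0491)²/4 = 0.001893 m²; mean velocity V = Q/A = 0.000127/0.001893 = 0.06707 m/s.
Reynolds number Re = ρVD/μ = 610 · 0.06707 · 0.0491 / 0.000187 = 1.074e+04.
Re > 4000 → turbulent; use the Moody-chart value f = 0.0303.
Darcy-Weisbach: ΔP = f(L/D)(ρV²/2) = 0.0303·(362/0.0491)·(610·0.06707²/2) = 0.0303·7373·1.372 = 306.5 Pa.
Head loss h_f = ΔP/(ρg) = 306.5/(610·9.81) = 0.0512 m.

h_f ≈ 0.0512 m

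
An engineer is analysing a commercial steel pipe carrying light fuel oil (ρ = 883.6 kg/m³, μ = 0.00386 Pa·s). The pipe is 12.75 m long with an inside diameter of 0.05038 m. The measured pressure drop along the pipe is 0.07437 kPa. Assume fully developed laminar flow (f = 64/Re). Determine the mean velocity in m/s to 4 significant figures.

For laminar flow, f = 64/Re with Re = ρVD/μ, so Darcy-Weisbach reduces to ΔP = 32μLV/D². Solving for V: V = ΔP·D²/(32μL) = 74.37·(0.05038)²/(32·0.00386·12.75) = 0.1199 m/s.
Check: Re = ρVD/μ = 883.6·0.1199·0.05038/0.00386 = 1382 < 2300, so the laminar assumption holds.

V ≈ 0.1199 m/s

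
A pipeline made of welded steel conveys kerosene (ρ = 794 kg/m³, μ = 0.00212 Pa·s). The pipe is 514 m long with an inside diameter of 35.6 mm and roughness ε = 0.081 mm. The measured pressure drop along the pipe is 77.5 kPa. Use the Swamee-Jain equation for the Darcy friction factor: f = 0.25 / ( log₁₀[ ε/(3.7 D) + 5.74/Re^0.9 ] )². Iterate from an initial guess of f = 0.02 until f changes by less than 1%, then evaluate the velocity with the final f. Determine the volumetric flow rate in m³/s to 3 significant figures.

Q ≈ 6.09×10^-4 m³/s

Rearranging Darcy-Weisbach: V = √(2·ΔP·D/(f·L·ρ)). With ε/D = 8.1e-05/0.0356 = 0.00228, iterate starting from f = 0.02:
  f = 0.02 → V = √(2·7.75e+04·0.0356/(0.02·514·794)) = 0.8222 m/s; Re = ρVD/μ = 1.096e+04; f → 0.034
  f = 0.034 → V = 0.6306 m/s; Re = 8408; f → 0.03592
  f = 0.03592 → V = 0.6135 m/s; Re = 8180; f → 0.03613
Converged (Δf/f < 1%). With the final f = 0.03613: V = √(2·7.75e+04·0.0356/(0.03613·514·794)) = 0.6117 m/s.
Q = V·A = 0.6117·(π/4·0.0356²) = 0.0006089 m³/s = 6.09×10^-4 m³/s.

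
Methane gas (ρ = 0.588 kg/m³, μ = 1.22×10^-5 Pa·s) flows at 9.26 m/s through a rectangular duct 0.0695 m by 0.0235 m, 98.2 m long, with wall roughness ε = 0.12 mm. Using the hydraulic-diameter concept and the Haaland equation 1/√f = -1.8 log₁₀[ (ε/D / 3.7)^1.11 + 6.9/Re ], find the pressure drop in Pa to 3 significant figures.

Hydraulic diameter D_h = 4A/P = 4·(0.0695·0.0235)/(2·(0.0695+0.0235)) = 0.006533/0.186 = 0.03512 m.
Re = ρVD_h/μ = 0.588·9.26·0.03512/1.22e-05 = 1.568e+04.
ε/D_h = 0.00012/0.03512 = 0.00342; Haaland gives 1/√f = -1.8 log₁₀[0.000428+0.00044] = 5.51, so f = 0.03293.
ΔP = f(L/D_h)(ρV²/2) = 0.03293·98.2/0.03512·25.21 = 2321 Pa.

ΔP ≈ 2320 Pa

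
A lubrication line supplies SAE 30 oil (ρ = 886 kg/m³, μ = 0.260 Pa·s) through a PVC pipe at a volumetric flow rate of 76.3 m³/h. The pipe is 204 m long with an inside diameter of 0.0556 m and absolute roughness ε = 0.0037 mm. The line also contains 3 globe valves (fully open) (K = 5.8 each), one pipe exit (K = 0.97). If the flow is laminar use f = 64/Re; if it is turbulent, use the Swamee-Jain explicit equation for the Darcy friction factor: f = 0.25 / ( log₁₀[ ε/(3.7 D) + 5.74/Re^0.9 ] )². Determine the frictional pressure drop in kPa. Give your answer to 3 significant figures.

ΔP ≈ 5410 kPa

Q = 76.3 m³/h = 76.3/3600 = 0.02119 m³/s.
Cross-sectional area A = πD²/4 = π(0.0556)²/4 = 0.002428 m²; mean velocity V = Q/A = 0.02119/0.002428 = 8.729 m/s.
Reynolds number Re = ρVD/μ = 886 · 8.729 · 0.0556 / 0.26 = 1654.
Re < 2300 → laminar flow, so f = 64/Re = 64/1654 = 0.0387 (the turbulent correlation is not needed).
Total minor-loss coefficient ΣK = 3·5.8 + 1·0.97 = 18.4.
ΔP = [f·L/D + ΣK]·(ρV²/2) = [0.0387·204/0.0556 + 18.4]·(886·8.729²/2) = [142 + 18.4]·3.376e+04 = 5.413e+06 Pa.
ΔP = 5.413e+06 Pa = 5410 kPa.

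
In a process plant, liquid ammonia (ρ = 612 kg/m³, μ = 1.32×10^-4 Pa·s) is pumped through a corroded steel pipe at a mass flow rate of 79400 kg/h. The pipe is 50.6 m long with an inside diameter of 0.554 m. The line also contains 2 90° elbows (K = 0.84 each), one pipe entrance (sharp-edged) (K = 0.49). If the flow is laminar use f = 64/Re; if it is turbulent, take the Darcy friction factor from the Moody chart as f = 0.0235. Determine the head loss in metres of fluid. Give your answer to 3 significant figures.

h_f ≈ 0.00492 m

ṁ = 79400 kg/h = 79400/3600 = 22.06 kg/s.
A = πD²/4 = π(0.554)²/4 = 0.2411 m²; mean velocity V = ṁ/(ρA) = 22.06/(612 · 0.2411) = 0.1495 m/s.
Reynolds number Re = ρVD/μ = 612 · 0.1495 · 0.554 / 0.000132 = 3.84e+05.
Re > 4000 → turbulent; use the Moody-chart value f = 0.0235.
Total minor-loss coefficient ΣK = 2·0.84 + 1·0.49 = 2.17.
ΔP = [f·L/D + ΣK]·(ρV²/2) = [0.0235·50.6/0.554 + 2.17]·(612·0.1495²/2) = [2.146 + 2.17]·6.84 = 29.52 Pa.
Head loss h_f = ΔP/(ρg) = 29.52/(612·9.81) = 0.00492 m.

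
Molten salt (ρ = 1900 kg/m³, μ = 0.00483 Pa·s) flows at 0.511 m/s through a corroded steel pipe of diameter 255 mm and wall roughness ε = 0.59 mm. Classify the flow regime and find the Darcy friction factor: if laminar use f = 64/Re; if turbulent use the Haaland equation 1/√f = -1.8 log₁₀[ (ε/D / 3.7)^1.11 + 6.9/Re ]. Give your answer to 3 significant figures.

Re = ρVD/μ = 1900·0.511·0.255/0.00483 = 5.126e+04.
Re > 4000 → turbulent. ε/D = 0.00059/0.255 = 0.00231; Haaland: 1/√f = -1.8 log₁₀[0.000278 + 0.000135] = 6.092, so f = 0.02694.

f ≈ 0.0269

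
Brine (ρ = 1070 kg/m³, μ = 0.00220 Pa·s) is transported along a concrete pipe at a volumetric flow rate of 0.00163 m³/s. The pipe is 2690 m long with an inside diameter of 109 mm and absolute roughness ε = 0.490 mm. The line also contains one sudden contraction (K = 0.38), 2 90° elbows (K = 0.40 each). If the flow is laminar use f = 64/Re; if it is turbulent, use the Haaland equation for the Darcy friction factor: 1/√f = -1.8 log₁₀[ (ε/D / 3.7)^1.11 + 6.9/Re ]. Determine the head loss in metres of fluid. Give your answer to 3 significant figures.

Cross-sectional area A = πD²/4 = π(0.109)²/4 = 0.009331 m²; mean velocity V = Q/A = 0.00163/0.009331 = 0.1747 m/s.
Reynolds number Re = ρVD/μ = 1070 · 0.1747 · 0.109 / 0.0022 = 9260.
Re > 4000 → turbulent. Relative roughness ε/D = 0.00049/0.109 = 0.0045. Haaland: 1/√f = -1.8 log₁₀[(0.0045/3.7)^1.11 + 6.9/9260] = -1.8 log₁₀[0.000581 + 0.000745] = 5.18, so f = 0.03727.
Total minor-loss coefficient ΣK = 1·0.38 + 2·0.4 = 1.18.
ΔP = [f·L/D + ΣK]·(ρV²/2) = [0.03727·2690/0.109 + 1.18]·(1070·0.1747²/2) = [919.9 + 1.18]·16.32 = 1.504e+04 Pa.
Head loss h_f = ΔP/(ρg) = 1.504e+04/(1070·9.81) = 1.43 m.

h_f ≈ 1.43 m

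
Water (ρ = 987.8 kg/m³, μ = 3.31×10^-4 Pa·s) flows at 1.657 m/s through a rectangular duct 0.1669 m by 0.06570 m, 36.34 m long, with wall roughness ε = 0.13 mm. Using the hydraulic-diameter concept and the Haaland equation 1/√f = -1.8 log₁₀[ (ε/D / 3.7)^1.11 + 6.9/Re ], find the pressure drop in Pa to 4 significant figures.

ΔP ≈ 11370 Pa

Hydraulic diameter D_h = 4A/P = 4·(0.1669·0.0657)/(2·(0.1669+0.0657)) = 0.04386/0.4652 = 0.09428 m.
Re = ρVD_h/μ = 987.8·1.657·0.09428/0.000331 = 4.662e+05.
ε/D_h = 0.00013/0.09428 = 0.00138; Haaland gives 1/√f = -1.8 log₁₀[0.000156+1.48e-05] = 6.78, so f = 0.02176.
ΔP = f(L/D_h)(ρV²/2) = 0.02176·36.34/0.09428·1356 = 1.137e+04 Pa.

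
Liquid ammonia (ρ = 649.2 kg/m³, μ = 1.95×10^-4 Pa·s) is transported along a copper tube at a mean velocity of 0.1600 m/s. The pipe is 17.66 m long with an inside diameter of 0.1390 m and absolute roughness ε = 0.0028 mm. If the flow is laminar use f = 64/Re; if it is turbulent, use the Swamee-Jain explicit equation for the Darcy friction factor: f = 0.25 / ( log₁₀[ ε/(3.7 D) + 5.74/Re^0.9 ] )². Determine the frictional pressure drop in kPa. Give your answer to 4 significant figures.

ΔP ≈ 0.02021 kPa

Reynolds number Re = ρVD/μ = 649.2 · 0.16 · 0.139 / 0.000195 = 7.404e+04.
Re > 4000 → turbulent. Relative roughness ε/D = 2.8e-06/0.139 = 2.01e-05. Swamee-Jain: f = 0.25/(log₁₀[2.01e-05/3.7 + 5.74/7.404e+04^0.9])² = 0.25/(log₁₀[5.44e-06 + 0.000238])² = 0.25/(-3.614)² = 0.01914.
Darcy-Weisbach: ΔP = f(L/D)(ρV²/2) = 0.01914·(17.66/0.139)·(649.2·0.16²/2) = 0.01914·127.1·8.31 = 20.21 Pa.
ΔP = 20.21 Pa = 0.02021 kPa.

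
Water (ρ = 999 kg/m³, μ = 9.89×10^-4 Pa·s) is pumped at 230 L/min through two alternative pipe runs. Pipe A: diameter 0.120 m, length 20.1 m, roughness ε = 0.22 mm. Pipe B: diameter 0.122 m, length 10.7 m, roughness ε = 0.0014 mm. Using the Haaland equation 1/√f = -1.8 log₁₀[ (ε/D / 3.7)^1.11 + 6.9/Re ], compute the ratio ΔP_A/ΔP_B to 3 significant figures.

ΔP_A/ΔP_B ≈ 2.48

Pipe A: V = Q/A = 0.003833/0.01131 = 0.3389 m/s; Re = 4.108e+04; ε/D = 0.00183; Haaland → f = 0.02643; ΔP_A = f(L/D)(ρV²/2) = 254 Pa.
Pipe B: V = Q/A = 0.003833/0.01169 = 0.3279 m/s; Re = 4.041e+04; ε/D = 1.15e-05; Haaland → f = 0.02177; ΔP_B = f(L/D)(ρV²/2) = 102.5 Pa.
ΔP_A/ΔP_B = 254/102.5 = 2.48.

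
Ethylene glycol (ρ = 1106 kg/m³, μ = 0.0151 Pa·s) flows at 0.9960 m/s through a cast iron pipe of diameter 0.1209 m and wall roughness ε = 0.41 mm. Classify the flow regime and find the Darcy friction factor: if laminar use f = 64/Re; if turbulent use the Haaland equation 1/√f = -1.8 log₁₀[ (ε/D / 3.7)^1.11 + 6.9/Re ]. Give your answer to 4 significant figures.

f ≈ 0.03624

Re = ρVD/μ = 1106·0.996·0.1209/0.0151 = 8820.
Re > 4000 → turbulent. ε/D = 0.00041/0.1209 = 0.00339; Haaland: 1/√f = -1.8 log₁₀[0.000425 + 0.000782] = 5.253, so f = 0.03624.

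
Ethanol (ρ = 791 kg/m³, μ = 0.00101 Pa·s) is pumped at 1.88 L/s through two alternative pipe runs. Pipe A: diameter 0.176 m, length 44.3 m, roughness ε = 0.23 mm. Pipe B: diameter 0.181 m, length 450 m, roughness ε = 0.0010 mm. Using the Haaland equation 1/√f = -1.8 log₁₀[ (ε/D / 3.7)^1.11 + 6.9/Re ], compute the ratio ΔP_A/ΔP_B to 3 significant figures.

ΔP_A/ΔP_B ≈ 0.119

Pipe A: V = Q/A = 0.00188/0.02433 = 0.07728 m/s; Re = 1.065e+04; ε/D = 0.00131; Haaland → f = 0.03213; ΔP_A = f(L/D)(ρV²/2) = 19.1 Pa.
Pipe B: V = Q/A = 0.00188/0.02573 = 0.07307 m/s; Re = 1.036e+04; ε/D = 5.52e-06; Haaland → f = 0.03059; ΔP_B = f(L/D)(ρV²/2) = 160.6 Pa.
ΔP_A/ΔP_B = 19.1/160.6 = 0.119.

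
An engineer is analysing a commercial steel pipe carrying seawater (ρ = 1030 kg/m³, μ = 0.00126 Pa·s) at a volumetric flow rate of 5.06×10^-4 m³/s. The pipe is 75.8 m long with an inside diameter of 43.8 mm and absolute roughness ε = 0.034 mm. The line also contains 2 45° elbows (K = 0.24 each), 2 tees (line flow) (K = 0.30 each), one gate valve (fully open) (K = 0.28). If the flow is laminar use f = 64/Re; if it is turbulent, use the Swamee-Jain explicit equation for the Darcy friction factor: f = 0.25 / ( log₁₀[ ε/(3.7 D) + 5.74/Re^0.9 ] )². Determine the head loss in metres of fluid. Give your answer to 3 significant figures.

Cross-sectional area A = πD²/4 = π(0.0438)²/4 = 0.001507 m²; mean velocity V = Q/A = 0.000506/0.001507 = 0.3358 m/s.
Reynolds number Re = ρVD/μ = 1030 · 0.3358 · 0.0438 / 0.00126 = 1.202e+04.
Re > 4000 → turbulent. Relative roughness ε/D = 3.4e-05/0.0438 = 0.000776. Swamee-Jain: f = 0.25/(log₁₀[0.000776/3.7 + 5.74/1.202e+04^0.9])² = 0.25/(log₁₀[0.00021 + 0.00122])² = 0.25/(-2.844)² = 0.0309.
Total minor-loss coefficient ΣK = 2·0.24 + 2·0.3 + 1·0.28 = 1.36.
ΔP = [f·L/D + ΣK]·(ρV²/2) = [0.0309·75.8/0.0438 + 1.36]·(1030·0.3358²/2) = [53.48 + 1.36]·58.08 = 3185 Pa.
Head loss h_f = ΔP/(ρg) = 3185/(1030·9.81) = 0.315 m.

h_f ≈ 0.315 m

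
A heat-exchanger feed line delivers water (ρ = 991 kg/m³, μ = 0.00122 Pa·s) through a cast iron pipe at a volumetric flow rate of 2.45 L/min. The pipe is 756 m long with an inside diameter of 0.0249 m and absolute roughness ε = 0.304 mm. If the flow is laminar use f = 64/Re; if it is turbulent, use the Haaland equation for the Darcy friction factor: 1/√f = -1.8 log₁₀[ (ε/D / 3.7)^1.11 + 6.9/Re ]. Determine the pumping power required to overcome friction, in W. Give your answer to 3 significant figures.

Q = 2.45 L/min = 2.45/60000 = 4.083e-05 m³/s.
Cross-sectional area A = πD²/4 = π(0.0249)²/4 = 0.000487 m²; mean velocity V = Q/A = 4.083e-05/0.000487 = 0.08385 m/s.
Reynolds number Re = ρVD/μ = 991 · 0.08385 · 0.0249 / 0.00122 = 1696.
Re < 2300 → laminar flow, so f = 64/Re = 64/1696 = 0.03773 (the turbulent correlation is not needed).
Darcy-Weisbach: ΔP = f(L/D)(ρV²/2) = 0.03773·(756/0.0249)·(991·0.08385²/2) = 0.03773·3.036e+04·3.484 = 3992 Pa.
Pumping power P = QΔP = 4.083e-05·3992 = 0.1630 W = 0.163 W.

P ≈ 0.163 W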